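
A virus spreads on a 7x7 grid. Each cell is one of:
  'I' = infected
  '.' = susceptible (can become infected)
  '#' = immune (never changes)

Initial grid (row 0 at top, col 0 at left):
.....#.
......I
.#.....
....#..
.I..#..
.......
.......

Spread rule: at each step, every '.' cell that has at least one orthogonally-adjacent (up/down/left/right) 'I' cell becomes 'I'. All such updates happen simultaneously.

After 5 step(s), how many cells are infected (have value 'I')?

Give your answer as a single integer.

Answer: 43

Derivation:
Step 0 (initial): 2 infected
Step 1: +7 new -> 9 infected
Step 2: +9 new -> 18 infected
Step 3: +11 new -> 29 infected
Step 4: +8 new -> 37 infected
Step 5: +6 new -> 43 infected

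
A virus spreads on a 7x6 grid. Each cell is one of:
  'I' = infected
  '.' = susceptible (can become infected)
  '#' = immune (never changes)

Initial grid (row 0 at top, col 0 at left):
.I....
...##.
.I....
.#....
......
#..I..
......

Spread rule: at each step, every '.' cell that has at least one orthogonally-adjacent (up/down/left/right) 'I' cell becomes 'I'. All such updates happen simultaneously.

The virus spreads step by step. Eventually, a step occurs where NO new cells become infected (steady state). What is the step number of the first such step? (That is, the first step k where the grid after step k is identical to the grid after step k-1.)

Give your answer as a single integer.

Step 0 (initial): 3 infected
Step 1: +9 new -> 12 infected
Step 2: +13 new -> 25 infected
Step 3: +8 new -> 33 infected
Step 4: +4 new -> 37 infected
Step 5: +1 new -> 38 infected
Step 6: +0 new -> 38 infected

Answer: 6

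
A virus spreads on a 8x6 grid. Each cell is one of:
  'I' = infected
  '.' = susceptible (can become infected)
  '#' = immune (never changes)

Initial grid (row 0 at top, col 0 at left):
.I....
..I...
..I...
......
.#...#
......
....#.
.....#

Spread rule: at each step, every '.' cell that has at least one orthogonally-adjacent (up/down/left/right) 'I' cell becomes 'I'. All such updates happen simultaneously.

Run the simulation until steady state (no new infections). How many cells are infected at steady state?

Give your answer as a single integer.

Step 0 (initial): 3 infected
Step 1: +7 new -> 10 infected
Step 2: +8 new -> 18 infected
Step 3: +7 new -> 25 infected
Step 4: +7 new -> 32 infected
Step 5: +5 new -> 37 infected
Step 6: +4 new -> 41 infected
Step 7: +3 new -> 44 infected
Step 8: +0 new -> 44 infected

Answer: 44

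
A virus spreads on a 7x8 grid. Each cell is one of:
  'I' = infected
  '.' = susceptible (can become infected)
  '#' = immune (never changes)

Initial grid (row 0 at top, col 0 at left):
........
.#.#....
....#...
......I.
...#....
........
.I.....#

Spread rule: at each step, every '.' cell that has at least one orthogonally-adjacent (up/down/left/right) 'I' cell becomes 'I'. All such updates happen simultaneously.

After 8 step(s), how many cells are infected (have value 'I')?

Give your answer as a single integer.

Step 0 (initial): 2 infected
Step 1: +7 new -> 9 infected
Step 2: +11 new -> 20 infected
Step 3: +13 new -> 33 infected
Step 4: +9 new -> 42 infected
Step 5: +3 new -> 45 infected
Step 6: +3 new -> 48 infected
Step 7: +2 new -> 50 infected
Step 8: +1 new -> 51 infected

Answer: 51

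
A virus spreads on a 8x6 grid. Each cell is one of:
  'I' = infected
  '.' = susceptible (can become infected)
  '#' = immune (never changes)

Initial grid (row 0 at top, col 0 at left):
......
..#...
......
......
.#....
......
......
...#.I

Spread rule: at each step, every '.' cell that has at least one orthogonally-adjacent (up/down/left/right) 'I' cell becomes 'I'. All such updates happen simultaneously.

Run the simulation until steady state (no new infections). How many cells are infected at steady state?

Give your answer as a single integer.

Answer: 45

Derivation:
Step 0 (initial): 1 infected
Step 1: +2 new -> 3 infected
Step 2: +2 new -> 5 infected
Step 3: +3 new -> 8 infected
Step 4: +4 new -> 12 infected
Step 5: +6 new -> 18 infected
Step 6: +7 new -> 25 infected
Step 7: +6 new -> 31 infected
Step 8: +5 new -> 36 infected
Step 9: +3 new -> 39 infected
Step 10: +3 new -> 42 infected
Step 11: +2 new -> 44 infected
Step 12: +1 new -> 45 infected
Step 13: +0 new -> 45 infected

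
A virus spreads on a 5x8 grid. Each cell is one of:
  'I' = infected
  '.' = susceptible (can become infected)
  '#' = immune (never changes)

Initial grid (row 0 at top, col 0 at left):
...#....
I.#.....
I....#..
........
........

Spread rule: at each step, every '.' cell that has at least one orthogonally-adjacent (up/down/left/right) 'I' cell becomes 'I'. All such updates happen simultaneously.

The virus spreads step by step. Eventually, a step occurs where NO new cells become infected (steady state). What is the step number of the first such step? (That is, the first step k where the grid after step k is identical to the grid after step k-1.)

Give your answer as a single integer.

Step 0 (initial): 2 infected
Step 1: +4 new -> 6 infected
Step 2: +4 new -> 10 infected
Step 3: +4 new -> 14 infected
Step 4: +4 new -> 18 infected
Step 5: +3 new -> 21 infected
Step 6: +4 new -> 25 infected
Step 7: +4 new -> 29 infected
Step 8: +5 new -> 34 infected
Step 9: +3 new -> 37 infected
Step 10: +0 new -> 37 infected

Answer: 10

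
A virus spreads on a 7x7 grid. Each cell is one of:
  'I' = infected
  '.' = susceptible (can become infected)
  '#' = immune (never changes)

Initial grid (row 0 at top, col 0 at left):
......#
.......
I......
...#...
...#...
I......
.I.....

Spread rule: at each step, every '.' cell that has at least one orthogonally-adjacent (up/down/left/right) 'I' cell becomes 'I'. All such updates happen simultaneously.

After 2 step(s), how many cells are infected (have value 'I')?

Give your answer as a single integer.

Step 0 (initial): 3 infected
Step 1: +7 new -> 10 infected
Step 2: +7 new -> 17 infected

Answer: 17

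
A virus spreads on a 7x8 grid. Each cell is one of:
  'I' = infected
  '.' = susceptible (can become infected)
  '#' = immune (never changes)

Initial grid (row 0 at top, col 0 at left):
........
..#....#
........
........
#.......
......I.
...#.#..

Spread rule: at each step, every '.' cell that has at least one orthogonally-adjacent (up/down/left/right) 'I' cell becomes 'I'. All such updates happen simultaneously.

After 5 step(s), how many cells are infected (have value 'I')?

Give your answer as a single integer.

Step 0 (initial): 1 infected
Step 1: +4 new -> 5 infected
Step 2: +5 new -> 10 infected
Step 3: +6 new -> 16 infected
Step 4: +6 new -> 22 infected
Step 5: +7 new -> 29 infected

Answer: 29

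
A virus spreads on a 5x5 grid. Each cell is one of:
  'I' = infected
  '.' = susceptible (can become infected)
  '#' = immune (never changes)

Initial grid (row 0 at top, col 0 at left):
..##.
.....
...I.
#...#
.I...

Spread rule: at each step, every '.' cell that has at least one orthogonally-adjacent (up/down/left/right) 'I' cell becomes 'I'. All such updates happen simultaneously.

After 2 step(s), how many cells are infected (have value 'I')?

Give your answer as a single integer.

Answer: 14

Derivation:
Step 0 (initial): 2 infected
Step 1: +7 new -> 9 infected
Step 2: +5 new -> 14 infected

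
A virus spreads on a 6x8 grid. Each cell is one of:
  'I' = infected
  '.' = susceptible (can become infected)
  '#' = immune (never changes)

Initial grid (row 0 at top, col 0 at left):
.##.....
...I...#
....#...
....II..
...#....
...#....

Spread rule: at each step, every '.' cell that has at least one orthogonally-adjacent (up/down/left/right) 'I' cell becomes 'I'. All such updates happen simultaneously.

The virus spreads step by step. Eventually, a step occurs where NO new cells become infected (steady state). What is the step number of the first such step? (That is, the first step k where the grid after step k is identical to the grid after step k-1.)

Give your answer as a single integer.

Step 0 (initial): 3 infected
Step 1: +9 new -> 12 infected
Step 2: +10 new -> 22 infected
Step 3: +9 new -> 31 infected
Step 4: +7 new -> 38 infected
Step 5: +3 new -> 41 infected
Step 6: +1 new -> 42 infected
Step 7: +0 new -> 42 infected

Answer: 7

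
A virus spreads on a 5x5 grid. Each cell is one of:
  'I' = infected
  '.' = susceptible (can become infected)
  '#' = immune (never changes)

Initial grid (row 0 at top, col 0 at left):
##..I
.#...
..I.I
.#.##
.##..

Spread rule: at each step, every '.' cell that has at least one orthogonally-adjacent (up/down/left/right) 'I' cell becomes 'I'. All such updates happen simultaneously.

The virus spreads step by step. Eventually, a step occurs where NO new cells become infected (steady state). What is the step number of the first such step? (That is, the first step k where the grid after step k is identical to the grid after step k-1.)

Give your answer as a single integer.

Step 0 (initial): 3 infected
Step 1: +6 new -> 9 infected
Step 2: +3 new -> 12 infected
Step 3: +2 new -> 14 infected
Step 4: +1 new -> 15 infected
Step 5: +0 new -> 15 infected

Answer: 5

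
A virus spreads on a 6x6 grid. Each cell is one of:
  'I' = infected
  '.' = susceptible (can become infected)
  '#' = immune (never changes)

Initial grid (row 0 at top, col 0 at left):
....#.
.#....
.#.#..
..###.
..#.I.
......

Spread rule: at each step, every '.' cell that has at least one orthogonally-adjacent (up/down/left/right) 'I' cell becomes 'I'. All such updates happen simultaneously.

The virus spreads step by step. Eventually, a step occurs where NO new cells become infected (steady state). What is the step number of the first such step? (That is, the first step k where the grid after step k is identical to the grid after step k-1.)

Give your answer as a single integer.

Answer: 11

Derivation:
Step 0 (initial): 1 infected
Step 1: +3 new -> 4 infected
Step 2: +3 new -> 7 infected
Step 3: +2 new -> 9 infected
Step 4: +3 new -> 12 infected
Step 5: +4 new -> 16 infected
Step 6: +3 new -> 19 infected
Step 7: +3 new -> 22 infected
Step 8: +3 new -> 25 infected
Step 9: +2 new -> 27 infected
Step 10: +1 new -> 28 infected
Step 11: +0 new -> 28 infected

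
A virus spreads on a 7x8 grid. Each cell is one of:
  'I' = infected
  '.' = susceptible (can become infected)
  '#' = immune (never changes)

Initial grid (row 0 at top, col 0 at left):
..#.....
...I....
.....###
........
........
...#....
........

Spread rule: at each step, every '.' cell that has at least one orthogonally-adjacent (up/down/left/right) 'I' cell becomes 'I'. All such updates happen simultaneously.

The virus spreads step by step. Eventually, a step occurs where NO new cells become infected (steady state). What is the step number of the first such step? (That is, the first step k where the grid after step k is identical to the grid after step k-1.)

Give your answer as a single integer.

Step 0 (initial): 1 infected
Step 1: +4 new -> 5 infected
Step 2: +6 new -> 11 infected
Step 3: +8 new -> 19 infected
Step 4: +8 new -> 27 infected
Step 5: +7 new -> 34 infected
Step 6: +7 new -> 41 infected
Step 7: +6 new -> 47 infected
Step 8: +3 new -> 50 infected
Step 9: +1 new -> 51 infected
Step 10: +0 new -> 51 infected

Answer: 10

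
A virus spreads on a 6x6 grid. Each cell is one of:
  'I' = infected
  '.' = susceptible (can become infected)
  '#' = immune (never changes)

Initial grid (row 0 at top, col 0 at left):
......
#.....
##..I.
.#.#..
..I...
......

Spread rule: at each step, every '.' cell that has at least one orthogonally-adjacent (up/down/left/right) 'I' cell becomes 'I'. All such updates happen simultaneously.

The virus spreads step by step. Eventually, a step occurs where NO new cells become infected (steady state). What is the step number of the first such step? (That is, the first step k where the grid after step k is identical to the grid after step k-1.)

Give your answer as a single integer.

Step 0 (initial): 2 infected
Step 1: +8 new -> 10 infected
Step 2: +9 new -> 19 infected
Step 3: +7 new -> 26 infected
Step 4: +3 new -> 29 infected
Step 5: +1 new -> 30 infected
Step 6: +1 new -> 31 infected
Step 7: +0 new -> 31 infected

Answer: 7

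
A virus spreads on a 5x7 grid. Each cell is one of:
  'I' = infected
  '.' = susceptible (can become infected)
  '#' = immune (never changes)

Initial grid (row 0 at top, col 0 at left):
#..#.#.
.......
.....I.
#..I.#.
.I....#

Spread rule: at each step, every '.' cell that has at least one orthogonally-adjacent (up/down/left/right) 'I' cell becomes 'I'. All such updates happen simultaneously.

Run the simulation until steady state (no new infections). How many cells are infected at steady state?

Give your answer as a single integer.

Answer: 29

Derivation:
Step 0 (initial): 3 infected
Step 1: +10 new -> 13 infected
Step 2: +7 new -> 20 infected
Step 3: +6 new -> 26 infected
Step 4: +3 new -> 29 infected
Step 5: +0 new -> 29 infected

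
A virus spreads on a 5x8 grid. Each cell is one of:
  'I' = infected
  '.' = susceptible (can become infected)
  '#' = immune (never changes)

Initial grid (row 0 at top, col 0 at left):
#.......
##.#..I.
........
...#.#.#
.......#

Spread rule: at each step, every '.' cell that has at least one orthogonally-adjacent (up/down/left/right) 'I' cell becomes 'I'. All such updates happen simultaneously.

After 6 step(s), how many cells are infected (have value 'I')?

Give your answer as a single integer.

Answer: 26

Derivation:
Step 0 (initial): 1 infected
Step 1: +4 new -> 5 infected
Step 2: +6 new -> 11 infected
Step 3: +3 new -> 14 infected
Step 4: +4 new -> 18 infected
Step 5: +3 new -> 21 infected
Step 6: +5 new -> 26 infected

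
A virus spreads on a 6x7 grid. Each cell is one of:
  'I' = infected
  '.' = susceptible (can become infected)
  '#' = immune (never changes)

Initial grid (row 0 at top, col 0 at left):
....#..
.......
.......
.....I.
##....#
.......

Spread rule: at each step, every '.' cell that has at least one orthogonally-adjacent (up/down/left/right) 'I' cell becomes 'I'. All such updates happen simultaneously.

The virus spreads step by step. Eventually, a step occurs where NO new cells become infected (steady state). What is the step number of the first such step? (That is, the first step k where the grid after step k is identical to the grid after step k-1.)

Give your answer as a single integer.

Step 0 (initial): 1 infected
Step 1: +4 new -> 5 infected
Step 2: +6 new -> 11 infected
Step 3: +8 new -> 19 infected
Step 4: +6 new -> 25 infected
Step 5: +5 new -> 30 infected
Step 6: +4 new -> 34 infected
Step 7: +3 new -> 37 infected
Step 8: +1 new -> 38 infected
Step 9: +0 new -> 38 infected

Answer: 9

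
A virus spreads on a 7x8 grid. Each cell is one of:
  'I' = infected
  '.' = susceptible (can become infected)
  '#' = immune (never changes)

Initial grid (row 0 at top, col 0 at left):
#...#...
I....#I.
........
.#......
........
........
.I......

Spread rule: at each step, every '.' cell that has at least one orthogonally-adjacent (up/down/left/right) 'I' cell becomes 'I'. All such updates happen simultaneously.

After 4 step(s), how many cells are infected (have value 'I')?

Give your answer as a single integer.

Answer: 46

Derivation:
Step 0 (initial): 3 infected
Step 1: +8 new -> 11 infected
Step 2: +13 new -> 24 infected
Step 3: +11 new -> 35 infected
Step 4: +11 new -> 46 infected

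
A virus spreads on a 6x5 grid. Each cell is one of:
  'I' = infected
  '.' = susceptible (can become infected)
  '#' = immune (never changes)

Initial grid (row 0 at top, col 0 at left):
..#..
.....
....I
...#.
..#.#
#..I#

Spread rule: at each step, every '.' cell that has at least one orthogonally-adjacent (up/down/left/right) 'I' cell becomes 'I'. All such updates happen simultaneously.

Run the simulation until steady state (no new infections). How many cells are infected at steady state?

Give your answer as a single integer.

Step 0 (initial): 2 infected
Step 1: +5 new -> 7 infected
Step 2: +4 new -> 11 infected
Step 3: +5 new -> 16 infected
Step 4: +4 new -> 20 infected
Step 5: +3 new -> 23 infected
Step 6: +1 new -> 24 infected
Step 7: +0 new -> 24 infected

Answer: 24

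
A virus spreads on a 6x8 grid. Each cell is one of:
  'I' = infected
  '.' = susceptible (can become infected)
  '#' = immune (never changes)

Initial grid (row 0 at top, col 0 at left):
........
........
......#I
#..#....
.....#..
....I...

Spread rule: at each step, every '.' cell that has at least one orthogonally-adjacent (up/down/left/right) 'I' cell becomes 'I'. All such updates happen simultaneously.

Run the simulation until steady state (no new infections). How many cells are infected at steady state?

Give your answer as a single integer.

Step 0 (initial): 2 infected
Step 1: +5 new -> 7 infected
Step 2: +8 new -> 15 infected
Step 3: +8 new -> 23 infected
Step 4: +7 new -> 30 infected
Step 5: +5 new -> 35 infected
Step 6: +3 new -> 38 infected
Step 7: +3 new -> 41 infected
Step 8: +2 new -> 43 infected
Step 9: +1 new -> 44 infected
Step 10: +0 new -> 44 infected

Answer: 44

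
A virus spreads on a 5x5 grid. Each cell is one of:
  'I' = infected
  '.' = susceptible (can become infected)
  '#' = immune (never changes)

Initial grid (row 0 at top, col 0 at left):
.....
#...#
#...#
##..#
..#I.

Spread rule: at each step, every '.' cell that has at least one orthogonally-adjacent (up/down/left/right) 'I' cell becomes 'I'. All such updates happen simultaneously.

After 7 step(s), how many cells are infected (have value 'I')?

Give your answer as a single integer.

Step 0 (initial): 1 infected
Step 1: +2 new -> 3 infected
Step 2: +2 new -> 5 infected
Step 3: +2 new -> 7 infected
Step 4: +3 new -> 10 infected
Step 5: +3 new -> 13 infected
Step 6: +1 new -> 14 infected
Step 7: +1 new -> 15 infected

Answer: 15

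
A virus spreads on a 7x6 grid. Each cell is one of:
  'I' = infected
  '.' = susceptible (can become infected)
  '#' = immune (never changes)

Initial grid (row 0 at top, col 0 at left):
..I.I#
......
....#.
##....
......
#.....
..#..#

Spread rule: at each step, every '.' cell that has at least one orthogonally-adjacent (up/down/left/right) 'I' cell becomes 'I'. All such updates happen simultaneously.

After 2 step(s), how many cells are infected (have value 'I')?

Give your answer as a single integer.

Step 0 (initial): 2 infected
Step 1: +4 new -> 6 infected
Step 2: +5 new -> 11 infected

Answer: 11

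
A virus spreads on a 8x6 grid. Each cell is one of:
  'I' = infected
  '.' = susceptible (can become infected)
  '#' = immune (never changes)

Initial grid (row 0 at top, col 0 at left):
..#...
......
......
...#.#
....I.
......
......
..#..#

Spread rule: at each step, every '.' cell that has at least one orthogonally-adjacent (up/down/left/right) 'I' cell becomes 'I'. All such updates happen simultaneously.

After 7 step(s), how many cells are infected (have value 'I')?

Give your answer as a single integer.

Answer: 42

Derivation:
Step 0 (initial): 1 infected
Step 1: +4 new -> 5 infected
Step 2: +5 new -> 10 infected
Step 3: +9 new -> 19 infected
Step 4: +9 new -> 28 infected
Step 5: +7 new -> 35 infected
Step 6: +4 new -> 39 infected
Step 7: +3 new -> 42 infected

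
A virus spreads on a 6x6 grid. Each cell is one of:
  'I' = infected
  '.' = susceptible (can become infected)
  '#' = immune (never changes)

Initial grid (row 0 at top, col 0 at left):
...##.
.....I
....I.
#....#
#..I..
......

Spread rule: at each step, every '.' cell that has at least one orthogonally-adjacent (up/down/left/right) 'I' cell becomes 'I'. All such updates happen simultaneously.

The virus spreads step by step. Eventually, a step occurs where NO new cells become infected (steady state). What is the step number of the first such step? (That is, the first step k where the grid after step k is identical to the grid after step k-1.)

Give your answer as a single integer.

Answer: 7

Derivation:
Step 0 (initial): 3 infected
Step 1: +9 new -> 12 infected
Step 2: +7 new -> 19 infected
Step 3: +5 new -> 24 infected
Step 4: +4 new -> 28 infected
Step 5: +2 new -> 30 infected
Step 6: +1 new -> 31 infected
Step 7: +0 new -> 31 infected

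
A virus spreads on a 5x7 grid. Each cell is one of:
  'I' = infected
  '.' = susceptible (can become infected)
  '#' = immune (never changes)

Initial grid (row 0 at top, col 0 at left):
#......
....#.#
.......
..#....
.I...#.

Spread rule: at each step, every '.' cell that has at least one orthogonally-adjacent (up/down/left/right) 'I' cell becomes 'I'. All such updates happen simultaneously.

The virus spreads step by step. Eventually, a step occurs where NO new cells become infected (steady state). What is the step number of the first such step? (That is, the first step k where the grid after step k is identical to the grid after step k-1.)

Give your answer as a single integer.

Answer: 10

Derivation:
Step 0 (initial): 1 infected
Step 1: +3 new -> 4 infected
Step 2: +3 new -> 7 infected
Step 3: +5 new -> 12 infected
Step 4: +5 new -> 17 infected
Step 5: +4 new -> 21 infected
Step 6: +3 new -> 24 infected
Step 7: +4 new -> 28 infected
Step 8: +1 new -> 29 infected
Step 9: +1 new -> 30 infected
Step 10: +0 new -> 30 infected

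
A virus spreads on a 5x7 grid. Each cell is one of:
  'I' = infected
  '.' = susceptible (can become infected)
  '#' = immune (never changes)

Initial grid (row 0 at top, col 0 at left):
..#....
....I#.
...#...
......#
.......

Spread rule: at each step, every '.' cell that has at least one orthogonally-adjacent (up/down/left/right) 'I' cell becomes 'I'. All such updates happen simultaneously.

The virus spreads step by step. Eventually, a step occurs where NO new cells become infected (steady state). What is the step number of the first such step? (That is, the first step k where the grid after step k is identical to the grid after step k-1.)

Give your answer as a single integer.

Step 0 (initial): 1 infected
Step 1: +3 new -> 4 infected
Step 2: +5 new -> 9 infected
Step 3: +7 new -> 16 infected
Step 4: +7 new -> 23 infected
Step 5: +5 new -> 28 infected
Step 6: +2 new -> 30 infected
Step 7: +1 new -> 31 infected
Step 8: +0 new -> 31 infected

Answer: 8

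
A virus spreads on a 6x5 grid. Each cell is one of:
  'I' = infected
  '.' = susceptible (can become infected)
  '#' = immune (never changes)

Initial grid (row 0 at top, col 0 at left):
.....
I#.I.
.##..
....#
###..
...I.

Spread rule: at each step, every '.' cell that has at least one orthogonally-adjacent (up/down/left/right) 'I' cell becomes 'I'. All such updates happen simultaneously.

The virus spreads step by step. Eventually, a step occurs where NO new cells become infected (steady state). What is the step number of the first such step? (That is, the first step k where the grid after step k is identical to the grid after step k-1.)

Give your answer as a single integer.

Step 0 (initial): 3 infected
Step 1: +9 new -> 12 infected
Step 2: +8 new -> 20 infected
Step 3: +3 new -> 23 infected
Step 4: +0 new -> 23 infected

Answer: 4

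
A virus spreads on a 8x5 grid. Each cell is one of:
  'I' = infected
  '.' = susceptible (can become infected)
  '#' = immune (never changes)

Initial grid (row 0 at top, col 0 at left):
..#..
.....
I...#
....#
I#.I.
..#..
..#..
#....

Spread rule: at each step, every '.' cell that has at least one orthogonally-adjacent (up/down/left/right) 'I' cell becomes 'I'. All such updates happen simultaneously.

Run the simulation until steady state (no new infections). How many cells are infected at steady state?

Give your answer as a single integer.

Answer: 33

Derivation:
Step 0 (initial): 3 infected
Step 1: +8 new -> 11 infected
Step 2: +10 new -> 21 infected
Step 3: +6 new -> 27 infected
Step 4: +5 new -> 32 infected
Step 5: +1 new -> 33 infected
Step 6: +0 new -> 33 infected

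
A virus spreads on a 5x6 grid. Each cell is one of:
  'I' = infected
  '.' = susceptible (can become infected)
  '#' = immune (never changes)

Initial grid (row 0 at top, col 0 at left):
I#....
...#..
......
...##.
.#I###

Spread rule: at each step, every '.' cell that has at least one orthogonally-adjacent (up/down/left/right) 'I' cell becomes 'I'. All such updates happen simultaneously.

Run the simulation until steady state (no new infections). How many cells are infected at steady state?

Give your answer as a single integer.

Answer: 22

Derivation:
Step 0 (initial): 2 infected
Step 1: +2 new -> 4 infected
Step 2: +4 new -> 8 infected
Step 3: +4 new -> 12 infected
Step 4: +3 new -> 15 infected
Step 5: +3 new -> 18 infected
Step 6: +3 new -> 21 infected
Step 7: +1 new -> 22 infected
Step 8: +0 new -> 22 infected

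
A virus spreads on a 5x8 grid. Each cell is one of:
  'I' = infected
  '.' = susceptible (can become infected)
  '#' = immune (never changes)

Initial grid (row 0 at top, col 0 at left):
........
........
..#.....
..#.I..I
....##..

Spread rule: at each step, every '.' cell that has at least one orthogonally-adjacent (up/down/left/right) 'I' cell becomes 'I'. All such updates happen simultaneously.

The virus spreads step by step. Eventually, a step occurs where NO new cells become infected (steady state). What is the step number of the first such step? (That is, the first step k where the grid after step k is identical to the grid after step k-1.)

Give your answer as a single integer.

Step 0 (initial): 2 infected
Step 1: +6 new -> 8 infected
Step 2: +7 new -> 15 infected
Step 3: +6 new -> 21 infected
Step 4: +5 new -> 26 infected
Step 5: +4 new -> 30 infected
Step 6: +4 new -> 34 infected
Step 7: +2 new -> 36 infected
Step 8: +0 new -> 36 infected

Answer: 8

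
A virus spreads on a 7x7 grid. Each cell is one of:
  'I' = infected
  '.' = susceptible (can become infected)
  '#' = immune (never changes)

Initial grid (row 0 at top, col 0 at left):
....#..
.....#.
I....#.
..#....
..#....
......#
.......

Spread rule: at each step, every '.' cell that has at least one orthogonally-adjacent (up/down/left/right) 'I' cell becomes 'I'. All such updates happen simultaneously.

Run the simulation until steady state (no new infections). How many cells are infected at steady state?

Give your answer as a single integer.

Step 0 (initial): 1 infected
Step 1: +3 new -> 4 infected
Step 2: +5 new -> 9 infected
Step 3: +5 new -> 14 infected
Step 4: +6 new -> 20 infected
Step 5: +6 new -> 26 infected
Step 6: +4 new -> 30 infected
Step 7: +4 new -> 34 infected
Step 8: +4 new -> 38 infected
Step 9: +2 new -> 40 infected
Step 10: +2 new -> 42 infected
Step 11: +1 new -> 43 infected
Step 12: +0 new -> 43 infected

Answer: 43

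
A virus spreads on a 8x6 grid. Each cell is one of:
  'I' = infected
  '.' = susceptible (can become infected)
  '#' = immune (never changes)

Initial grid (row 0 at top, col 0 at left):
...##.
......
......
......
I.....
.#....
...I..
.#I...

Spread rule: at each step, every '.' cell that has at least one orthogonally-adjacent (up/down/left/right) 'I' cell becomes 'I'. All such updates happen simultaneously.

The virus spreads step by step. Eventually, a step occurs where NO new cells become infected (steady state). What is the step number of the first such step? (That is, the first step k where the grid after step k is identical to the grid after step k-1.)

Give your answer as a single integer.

Step 0 (initial): 3 infected
Step 1: +7 new -> 10 infected
Step 2: +10 new -> 20 infected
Step 3: +8 new -> 28 infected
Step 4: +6 new -> 34 infected
Step 5: +5 new -> 39 infected
Step 6: +3 new -> 42 infected
Step 7: +1 new -> 43 infected
Step 8: +1 new -> 44 infected
Step 9: +0 new -> 44 infected

Answer: 9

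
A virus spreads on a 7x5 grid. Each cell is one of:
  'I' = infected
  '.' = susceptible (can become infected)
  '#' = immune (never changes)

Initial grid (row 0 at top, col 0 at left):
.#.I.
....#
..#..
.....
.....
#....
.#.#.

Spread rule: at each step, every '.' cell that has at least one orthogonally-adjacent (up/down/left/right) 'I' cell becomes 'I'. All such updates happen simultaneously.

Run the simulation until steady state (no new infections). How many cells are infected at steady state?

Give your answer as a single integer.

Answer: 28

Derivation:
Step 0 (initial): 1 infected
Step 1: +3 new -> 4 infected
Step 2: +2 new -> 6 infected
Step 3: +3 new -> 9 infected
Step 4: +5 new -> 14 infected
Step 5: +6 new -> 20 infected
Step 6: +4 new -> 24 infected
Step 7: +4 new -> 28 infected
Step 8: +0 new -> 28 infected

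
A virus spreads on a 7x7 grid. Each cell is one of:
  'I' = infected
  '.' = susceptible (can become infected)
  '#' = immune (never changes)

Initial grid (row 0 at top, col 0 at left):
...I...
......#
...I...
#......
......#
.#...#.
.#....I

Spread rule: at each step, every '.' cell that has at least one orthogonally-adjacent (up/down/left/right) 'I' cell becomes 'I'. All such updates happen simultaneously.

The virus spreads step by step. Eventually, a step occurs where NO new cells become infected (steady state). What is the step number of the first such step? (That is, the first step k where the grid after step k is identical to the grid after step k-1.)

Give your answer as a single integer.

Answer: 8

Derivation:
Step 0 (initial): 3 infected
Step 1: +8 new -> 11 infected
Step 2: +10 new -> 21 infected
Step 3: +13 new -> 34 infected
Step 4: +6 new -> 40 infected
Step 5: +1 new -> 41 infected
Step 6: +1 new -> 42 infected
Step 7: +1 new -> 43 infected
Step 8: +0 new -> 43 infected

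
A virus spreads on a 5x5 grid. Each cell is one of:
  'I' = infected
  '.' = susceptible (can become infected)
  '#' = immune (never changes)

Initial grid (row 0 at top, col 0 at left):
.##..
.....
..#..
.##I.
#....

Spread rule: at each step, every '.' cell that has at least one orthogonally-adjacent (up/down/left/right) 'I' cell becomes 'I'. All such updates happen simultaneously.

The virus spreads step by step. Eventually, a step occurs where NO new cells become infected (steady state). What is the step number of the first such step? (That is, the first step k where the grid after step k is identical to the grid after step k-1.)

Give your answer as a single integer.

Answer: 8

Derivation:
Step 0 (initial): 1 infected
Step 1: +3 new -> 4 infected
Step 2: +4 new -> 8 infected
Step 3: +4 new -> 12 infected
Step 4: +2 new -> 14 infected
Step 5: +2 new -> 16 infected
Step 6: +2 new -> 18 infected
Step 7: +1 new -> 19 infected
Step 8: +0 new -> 19 infected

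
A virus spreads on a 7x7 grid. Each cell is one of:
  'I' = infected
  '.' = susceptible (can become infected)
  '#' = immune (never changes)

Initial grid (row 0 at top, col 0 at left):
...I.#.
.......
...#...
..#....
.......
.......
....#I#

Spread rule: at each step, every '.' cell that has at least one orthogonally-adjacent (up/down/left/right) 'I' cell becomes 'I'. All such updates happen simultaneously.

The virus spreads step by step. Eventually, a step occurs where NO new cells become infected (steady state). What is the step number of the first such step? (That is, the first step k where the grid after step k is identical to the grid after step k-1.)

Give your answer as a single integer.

Answer: 8

Derivation:
Step 0 (initial): 2 infected
Step 1: +4 new -> 6 infected
Step 2: +6 new -> 12 infected
Step 3: +9 new -> 21 infected
Step 4: +9 new -> 30 infected
Step 5: +8 new -> 38 infected
Step 6: +4 new -> 42 infected
Step 7: +2 new -> 44 infected
Step 8: +0 new -> 44 infected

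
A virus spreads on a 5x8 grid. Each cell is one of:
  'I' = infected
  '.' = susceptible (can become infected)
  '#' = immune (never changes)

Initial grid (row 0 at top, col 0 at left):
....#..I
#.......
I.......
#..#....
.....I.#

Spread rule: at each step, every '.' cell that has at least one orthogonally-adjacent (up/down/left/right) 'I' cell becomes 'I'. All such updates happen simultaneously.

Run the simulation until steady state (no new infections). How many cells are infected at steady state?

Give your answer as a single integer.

Step 0 (initial): 3 infected
Step 1: +6 new -> 9 infected
Step 2: +10 new -> 19 infected
Step 3: +10 new -> 29 infected
Step 4: +5 new -> 34 infected
Step 5: +1 new -> 35 infected
Step 6: +0 new -> 35 infected

Answer: 35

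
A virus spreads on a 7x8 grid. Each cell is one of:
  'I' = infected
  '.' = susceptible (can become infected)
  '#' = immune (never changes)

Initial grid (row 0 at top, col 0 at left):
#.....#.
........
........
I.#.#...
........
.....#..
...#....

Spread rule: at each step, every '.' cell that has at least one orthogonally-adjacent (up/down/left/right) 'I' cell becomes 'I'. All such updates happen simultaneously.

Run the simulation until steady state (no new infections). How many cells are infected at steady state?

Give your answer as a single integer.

Answer: 50

Derivation:
Step 0 (initial): 1 infected
Step 1: +3 new -> 4 infected
Step 2: +4 new -> 8 infected
Step 3: +5 new -> 13 infected
Step 4: +6 new -> 19 infected
Step 5: +7 new -> 26 infected
Step 6: +5 new -> 31 infected
Step 7: +6 new -> 37 infected
Step 8: +7 new -> 44 infected
Step 9: +4 new -> 48 infected
Step 10: +2 new -> 50 infected
Step 11: +0 new -> 50 infected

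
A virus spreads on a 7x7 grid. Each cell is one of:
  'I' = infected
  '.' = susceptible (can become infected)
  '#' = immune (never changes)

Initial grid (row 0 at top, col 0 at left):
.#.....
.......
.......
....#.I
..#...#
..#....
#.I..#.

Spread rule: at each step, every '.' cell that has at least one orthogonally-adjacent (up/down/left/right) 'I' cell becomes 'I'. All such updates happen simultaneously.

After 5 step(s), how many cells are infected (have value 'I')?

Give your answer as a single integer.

Answer: 35

Derivation:
Step 0 (initial): 2 infected
Step 1: +4 new -> 6 infected
Step 2: +6 new -> 12 infected
Step 3: +9 new -> 21 infected
Step 4: +7 new -> 28 infected
Step 5: +7 new -> 35 infected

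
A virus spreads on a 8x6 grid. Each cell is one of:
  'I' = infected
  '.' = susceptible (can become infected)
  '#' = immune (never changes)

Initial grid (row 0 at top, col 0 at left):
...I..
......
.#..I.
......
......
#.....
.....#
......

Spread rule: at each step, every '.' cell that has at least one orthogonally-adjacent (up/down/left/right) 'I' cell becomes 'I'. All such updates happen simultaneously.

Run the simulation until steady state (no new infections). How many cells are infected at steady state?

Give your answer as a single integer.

Step 0 (initial): 2 infected
Step 1: +7 new -> 9 infected
Step 2: +8 new -> 17 infected
Step 3: +6 new -> 23 infected
Step 4: +6 new -> 29 infected
Step 5: +6 new -> 35 infected
Step 6: +5 new -> 40 infected
Step 7: +2 new -> 42 infected
Step 8: +2 new -> 44 infected
Step 9: +1 new -> 45 infected
Step 10: +0 new -> 45 infected

Answer: 45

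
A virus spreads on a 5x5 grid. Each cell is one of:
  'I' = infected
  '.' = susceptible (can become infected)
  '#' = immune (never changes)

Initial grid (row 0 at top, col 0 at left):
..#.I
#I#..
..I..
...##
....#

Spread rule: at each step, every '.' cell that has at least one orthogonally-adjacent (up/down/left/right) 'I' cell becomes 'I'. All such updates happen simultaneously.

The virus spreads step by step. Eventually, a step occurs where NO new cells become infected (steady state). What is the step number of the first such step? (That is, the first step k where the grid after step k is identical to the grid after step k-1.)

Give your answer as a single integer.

Answer: 5

Derivation:
Step 0 (initial): 3 infected
Step 1: +6 new -> 9 infected
Step 2: +6 new -> 15 infected
Step 3: +3 new -> 18 infected
Step 4: +1 new -> 19 infected
Step 5: +0 new -> 19 infected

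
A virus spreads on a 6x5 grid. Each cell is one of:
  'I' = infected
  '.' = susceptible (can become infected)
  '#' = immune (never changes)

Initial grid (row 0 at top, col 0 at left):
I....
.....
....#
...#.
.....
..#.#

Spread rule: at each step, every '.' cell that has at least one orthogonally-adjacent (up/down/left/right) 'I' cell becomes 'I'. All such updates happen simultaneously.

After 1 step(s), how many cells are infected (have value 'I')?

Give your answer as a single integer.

Answer: 3

Derivation:
Step 0 (initial): 1 infected
Step 1: +2 new -> 3 infected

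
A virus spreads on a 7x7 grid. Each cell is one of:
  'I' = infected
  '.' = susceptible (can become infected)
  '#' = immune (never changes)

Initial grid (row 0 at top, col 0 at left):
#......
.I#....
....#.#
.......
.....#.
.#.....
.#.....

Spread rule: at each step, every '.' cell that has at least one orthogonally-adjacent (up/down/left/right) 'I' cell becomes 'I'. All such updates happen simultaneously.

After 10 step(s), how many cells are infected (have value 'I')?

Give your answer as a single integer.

Answer: 42

Derivation:
Step 0 (initial): 1 infected
Step 1: +3 new -> 4 infected
Step 2: +4 new -> 8 infected
Step 3: +5 new -> 13 infected
Step 4: +5 new -> 18 infected
Step 5: +6 new -> 24 infected
Step 6: +7 new -> 31 infected
Step 7: +5 new -> 36 infected
Step 8: +3 new -> 39 infected
Step 9: +2 new -> 41 infected
Step 10: +1 new -> 42 infected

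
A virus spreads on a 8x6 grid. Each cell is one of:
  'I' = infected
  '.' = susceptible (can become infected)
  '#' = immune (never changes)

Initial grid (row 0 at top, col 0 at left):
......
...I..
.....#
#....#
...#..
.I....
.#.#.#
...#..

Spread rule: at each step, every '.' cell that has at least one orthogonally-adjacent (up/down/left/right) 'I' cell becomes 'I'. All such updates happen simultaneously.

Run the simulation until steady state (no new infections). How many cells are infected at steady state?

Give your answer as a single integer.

Answer: 40

Derivation:
Step 0 (initial): 2 infected
Step 1: +7 new -> 9 infected
Step 2: +13 new -> 22 infected
Step 3: +9 new -> 31 infected
Step 4: +6 new -> 37 infected
Step 5: +2 new -> 39 infected
Step 6: +1 new -> 40 infected
Step 7: +0 new -> 40 infected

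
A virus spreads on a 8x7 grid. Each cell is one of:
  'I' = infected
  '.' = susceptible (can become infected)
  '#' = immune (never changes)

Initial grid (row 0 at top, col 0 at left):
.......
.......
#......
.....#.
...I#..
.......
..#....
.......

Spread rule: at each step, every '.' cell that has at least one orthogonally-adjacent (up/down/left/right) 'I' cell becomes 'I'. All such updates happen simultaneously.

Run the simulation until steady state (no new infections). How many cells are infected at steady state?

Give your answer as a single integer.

Answer: 52

Derivation:
Step 0 (initial): 1 infected
Step 1: +3 new -> 4 infected
Step 2: +7 new -> 11 infected
Step 3: +9 new -> 20 infected
Step 4: +13 new -> 33 infected
Step 5: +10 new -> 43 infected
Step 6: +7 new -> 50 infected
Step 7: +2 new -> 52 infected
Step 8: +0 new -> 52 infected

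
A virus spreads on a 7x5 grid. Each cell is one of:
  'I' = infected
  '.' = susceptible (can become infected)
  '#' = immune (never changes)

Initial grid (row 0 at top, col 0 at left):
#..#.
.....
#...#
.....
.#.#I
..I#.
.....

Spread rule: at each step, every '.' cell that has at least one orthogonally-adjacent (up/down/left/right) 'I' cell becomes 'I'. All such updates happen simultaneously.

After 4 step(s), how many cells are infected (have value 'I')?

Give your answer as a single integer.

Answer: 22

Derivation:
Step 0 (initial): 2 infected
Step 1: +5 new -> 7 infected
Step 2: +6 new -> 13 infected
Step 3: +5 new -> 18 infected
Step 4: +4 new -> 22 infected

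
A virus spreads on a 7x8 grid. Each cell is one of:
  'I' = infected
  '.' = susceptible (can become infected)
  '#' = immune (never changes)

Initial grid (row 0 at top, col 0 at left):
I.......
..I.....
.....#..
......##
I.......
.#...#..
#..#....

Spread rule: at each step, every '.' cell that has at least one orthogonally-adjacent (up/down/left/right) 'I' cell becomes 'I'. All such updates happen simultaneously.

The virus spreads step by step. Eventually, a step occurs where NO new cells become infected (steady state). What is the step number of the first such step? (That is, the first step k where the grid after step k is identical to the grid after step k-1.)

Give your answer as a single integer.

Step 0 (initial): 3 infected
Step 1: +9 new -> 12 infected
Step 2: +8 new -> 20 infected
Step 3: +6 new -> 26 infected
Step 4: +6 new -> 32 infected
Step 5: +7 new -> 39 infected
Step 6: +4 new -> 43 infected
Step 7: +3 new -> 46 infected
Step 8: +2 new -> 48 infected
Step 9: +1 new -> 49 infected
Step 10: +0 new -> 49 infected

Answer: 10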